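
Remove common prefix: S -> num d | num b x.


Common prefix: 'num'
Factored: S -> num S', S' -> d | b x


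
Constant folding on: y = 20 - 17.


20 - 17 = 3 at compile time
Optimized: y = 3


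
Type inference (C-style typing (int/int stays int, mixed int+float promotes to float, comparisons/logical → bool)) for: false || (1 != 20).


Operand types: bool || bool
Rule: logical operators take bool operands and yield bool
Result type: bool


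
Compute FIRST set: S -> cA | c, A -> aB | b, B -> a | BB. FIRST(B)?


Per alternative of B: FIRST(a) = {a}; FIRST(BB) = {a}
FIRST(B) = {a}


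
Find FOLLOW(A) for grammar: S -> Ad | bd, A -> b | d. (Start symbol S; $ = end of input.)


$ ∈ FOLLOW(S). For each A -> αBβ: add FIRST(β)\{ε} to FOLLOW(B); if β nullable, add FOLLOW(A).
FOLLOW(A) = {d}


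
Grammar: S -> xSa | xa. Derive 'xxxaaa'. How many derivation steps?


Derivation: S => xSa => xxSaa => xxxaaa
Steps: 3


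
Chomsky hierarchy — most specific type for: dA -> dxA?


LHS has context (more than one symbol) and |LHS| ≤ |RHS|
Classification: Type 1 (Context-Sensitive)


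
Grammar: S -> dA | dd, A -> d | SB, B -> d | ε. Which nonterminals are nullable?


A nonterminal is nullable iff some alternative derives ε (directly, or every symbol in it is nullable)
Nullable: {B}


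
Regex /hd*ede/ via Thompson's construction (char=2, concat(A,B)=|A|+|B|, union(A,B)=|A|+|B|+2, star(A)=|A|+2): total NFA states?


Syntax tree has 5 char leaf(s), 0 union(s), 1 star(s)
chars contribute 5×2 = 10; each union adds +2; each star adds +2
Total: 10 + 0 + 2 = 12 states


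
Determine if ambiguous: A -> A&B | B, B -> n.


precedence layered via separate nonterminal B: deterministic
Unambiguous


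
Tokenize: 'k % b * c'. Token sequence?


Scan left to right, longest-match per lexeme
Tokens: ID(k), OP(%), ID(b), OP(*), ID(c)


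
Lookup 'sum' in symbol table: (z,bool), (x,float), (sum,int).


Lookup 'sum' → type int


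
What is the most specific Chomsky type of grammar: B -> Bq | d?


Left-linear: every RHS is a terminal or one nonterminal followed by a terminal
Classification: Type 3 (Regular)


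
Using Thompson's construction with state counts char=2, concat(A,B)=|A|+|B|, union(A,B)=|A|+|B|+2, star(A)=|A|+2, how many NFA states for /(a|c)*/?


Syntax tree has 2 char leaf(s), 1 union(s), 1 star(s)
chars contribute 2×2 = 4; each union adds +2; each star adds +2
Total: 4 + 2 + 2 = 8 states


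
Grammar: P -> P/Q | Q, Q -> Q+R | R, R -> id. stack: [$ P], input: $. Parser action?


start symbol P on stack, input exhausted
Action: accept


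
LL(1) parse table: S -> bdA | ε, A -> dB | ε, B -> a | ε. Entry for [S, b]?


For [S, b]: 'b' ∈ FIRST(bdA)
Entry: S -> bdA


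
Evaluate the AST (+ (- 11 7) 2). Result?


Evaluate inner: (- 11 7) = 4
Evaluate root: (+ 4 2) = 6
Result: 6


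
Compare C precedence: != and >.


'>' is relational (level 7); '!=' is equality (level 6)
Higher level binds tighter
'>' has higher precedence than '!='


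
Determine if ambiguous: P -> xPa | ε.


balanced x^n…a^n: each string has a unique parse
Unambiguous


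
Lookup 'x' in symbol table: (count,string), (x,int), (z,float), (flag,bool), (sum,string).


Lookup 'x' → type int


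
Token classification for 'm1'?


Pattern: letter/underscore followed by alphanumerics, not a keyword
Type: IDENTIFIER


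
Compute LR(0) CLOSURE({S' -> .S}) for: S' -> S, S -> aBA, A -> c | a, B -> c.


Start: S' -> .S
For each item with dot before a nonterminal B, add B -> .γ for every B-production
Closure: [S' -> .S, S -> .aBA]


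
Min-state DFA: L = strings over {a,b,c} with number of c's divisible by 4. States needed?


Track (count of c) mod 4: states 0..3, accept at 0
Minimal DFA: 4 states


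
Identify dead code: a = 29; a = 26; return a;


first assignment to a is overwritten before any read
Dead: 'a = 29'


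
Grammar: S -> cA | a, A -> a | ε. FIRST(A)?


Per alternative of A: FIRST(a) = {a}; FIRST(ε) = {ε}
FIRST(A) = {a, ε}


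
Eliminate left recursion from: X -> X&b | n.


Left-recursive alternatives: X&b; non-recursive: n
Introduce X': X -> nX', X' -> &bX' | ε


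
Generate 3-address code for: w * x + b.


Break into single-operator statements:
t1 = w * x
t2 = t1 + b


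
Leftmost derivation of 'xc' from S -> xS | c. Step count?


Derivation: S => xS => xc
Steps: 2


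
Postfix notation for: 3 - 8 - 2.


Left to right (same or higher precedence on left)
Postfix: 3 8 - 2 -


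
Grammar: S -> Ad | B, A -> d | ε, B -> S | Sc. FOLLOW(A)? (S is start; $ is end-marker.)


$ ∈ FOLLOW(S). For each A -> αBβ: add FIRST(β)\{ε} to FOLLOW(B); if β nullable, add FOLLOW(A).
FOLLOW(A) = {d}


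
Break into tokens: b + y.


Scan left to right, longest-match per lexeme
Tokens: ID(b), OP(+), ID(y)


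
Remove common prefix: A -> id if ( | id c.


Common prefix: 'id'
Factored: A -> id A', A' -> if ( | c


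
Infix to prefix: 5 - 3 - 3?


left-to-right (same/higher precedence on left): tree is (- (- 5 3) 3)
Prefix: - - 5 3 3


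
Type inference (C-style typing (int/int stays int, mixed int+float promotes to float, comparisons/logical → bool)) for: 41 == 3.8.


Operand types: int == float
Rule: comparison yields bool
Result type: bool


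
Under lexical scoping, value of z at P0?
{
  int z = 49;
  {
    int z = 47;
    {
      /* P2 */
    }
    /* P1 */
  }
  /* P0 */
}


z declared in the same block as P0
z = 49


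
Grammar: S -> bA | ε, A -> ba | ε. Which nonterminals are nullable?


A nonterminal is nullable iff some alternative derives ε (directly, or every symbol in it is nullable)
Nullable: {A, S}


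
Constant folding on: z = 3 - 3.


3 - 3 = 0 at compile time
Optimized: z = 0


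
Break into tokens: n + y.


Scan left to right, longest-match per lexeme
Tokens: ID(n), OP(+), ID(y)


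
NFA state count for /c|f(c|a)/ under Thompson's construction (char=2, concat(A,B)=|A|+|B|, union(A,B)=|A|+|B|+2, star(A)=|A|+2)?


Syntax tree has 4 char leaf(s), 2 union(s), 0 star(s)
chars contribute 4×2 = 8; each union adds +2; each star adds +2
Total: 8 + 4 + 0 = 12 states


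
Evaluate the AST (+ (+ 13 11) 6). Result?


Evaluate inner: (+ 13 11) = 24
Evaluate root: (+ 24 6) = 30
Result: 30


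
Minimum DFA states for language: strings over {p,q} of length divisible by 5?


Track length mod 5: states 0..4, accept at 0
Minimal DFA: 5 states


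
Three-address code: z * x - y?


Break into single-operator statements:
t1 = z * x
t2 = t1 - y


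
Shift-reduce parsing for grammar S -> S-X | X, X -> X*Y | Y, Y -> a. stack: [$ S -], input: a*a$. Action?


no handle ('S-' is not any RHS); shift 'a'
Action: shift


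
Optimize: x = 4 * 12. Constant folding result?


4 * 12 = 48 at compile time
Optimized: x = 48


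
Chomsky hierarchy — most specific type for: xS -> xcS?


LHS has context (more than one symbol) and |LHS| ≤ |RHS|
Classification: Type 1 (Context-Sensitive)


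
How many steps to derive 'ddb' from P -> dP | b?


Derivation: P => dP => ddP => ddb
Steps: 3


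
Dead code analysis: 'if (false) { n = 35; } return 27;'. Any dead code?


condition is constant false, so the whole block is unreachable
Dead: 'if (false) { n = 35; }'


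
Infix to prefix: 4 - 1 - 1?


left-to-right (same/higher precedence on left): tree is (- (- 4 1) 1)
Prefix: - - 4 1 1


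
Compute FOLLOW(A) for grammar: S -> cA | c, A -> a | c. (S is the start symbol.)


$ ∈ FOLLOW(S). For each A -> αBβ: add FIRST(β)\{ε} to FOLLOW(B); if β nullable, add FOLLOW(A).
FOLLOW(A) = {$}


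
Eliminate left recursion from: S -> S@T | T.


Left-recursive alternatives: S@T; non-recursive: T
Introduce S': S -> TS', S' -> @TS' | ε


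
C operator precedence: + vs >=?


'+' is additive (level 9); '>=' is relational (level 7)
Higher level binds tighter
'+' has higher precedence than '>='


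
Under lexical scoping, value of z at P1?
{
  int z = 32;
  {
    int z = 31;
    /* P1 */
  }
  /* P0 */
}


z declared in the same block as P1
z = 31


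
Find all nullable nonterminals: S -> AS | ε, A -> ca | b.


A nonterminal is nullable iff some alternative derives ε (directly, or every symbol in it is nullable)
Nullable: {S}


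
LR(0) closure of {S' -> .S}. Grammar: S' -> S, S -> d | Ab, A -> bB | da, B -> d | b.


Start: S' -> .S
For each item with dot before a nonterminal B, add B -> .γ for every B-production
Closure: [S' -> .S, S -> .d, S -> .Ab, A -> .bB, A -> .da]


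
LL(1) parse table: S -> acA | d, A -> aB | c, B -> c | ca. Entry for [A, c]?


For [A, c]: 'c' ∈ FIRST(c)
Entry: A -> c


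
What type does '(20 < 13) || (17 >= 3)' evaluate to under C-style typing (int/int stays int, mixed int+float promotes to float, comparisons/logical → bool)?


Operand types: bool || bool
Rule: logical operators take bool operands and yield bool
Result type: bool


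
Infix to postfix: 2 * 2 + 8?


Left to right (same or higher precedence on left)
Postfix: 2 2 * 8 +


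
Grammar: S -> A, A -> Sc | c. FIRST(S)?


Per alternative of S: FIRST(A) = {c}
FIRST(S) = {c}


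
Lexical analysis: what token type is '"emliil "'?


Pattern: double-quoted sequence
Type: STRING_LITERAL


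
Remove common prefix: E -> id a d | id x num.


Common prefix: 'id'
Factored: E -> id E', E' -> a d | x num


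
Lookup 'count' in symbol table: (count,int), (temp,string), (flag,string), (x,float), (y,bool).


Lookup 'count' → type int


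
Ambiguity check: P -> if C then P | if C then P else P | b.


dangling else: 'if C then if C then b else b' parses two ways
Ambiguous


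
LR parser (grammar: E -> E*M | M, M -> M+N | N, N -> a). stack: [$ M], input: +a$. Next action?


shift '+' to continue M -> M+N
Action: shift


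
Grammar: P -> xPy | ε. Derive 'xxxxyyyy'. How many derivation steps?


Derivation: P => xPy => xxPyy => xxxPyyy => xxxxPyyyy => xxxxyyyy
Steps: 5


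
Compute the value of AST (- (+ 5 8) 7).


Evaluate inner: (+ 5 8) = 13
Evaluate root: (- 13 7) = 6
Result: 6


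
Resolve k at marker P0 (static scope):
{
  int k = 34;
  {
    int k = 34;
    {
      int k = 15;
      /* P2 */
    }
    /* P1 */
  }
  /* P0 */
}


k declared in the same block as P0
k = 34


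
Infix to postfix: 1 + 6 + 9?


Left to right (same or higher precedence on left)
Postfix: 1 6 + 9 +


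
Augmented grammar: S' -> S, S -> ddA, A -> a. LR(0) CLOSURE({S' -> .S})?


Start: S' -> .S
For each item with dot before a nonterminal B, add B -> .γ for every B-production
Closure: [S' -> .S, S -> .ddA]


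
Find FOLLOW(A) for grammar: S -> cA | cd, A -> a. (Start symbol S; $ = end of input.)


$ ∈ FOLLOW(S). For each A -> αBβ: add FIRST(β)\{ε} to FOLLOW(B); if β nullable, add FOLLOW(A).
FOLLOW(A) = {$}


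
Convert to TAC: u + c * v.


Break into single-operator statements:
t1 = c * v
t2 = u + t1


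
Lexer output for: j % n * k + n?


Scan left to right, longest-match per lexeme
Tokens: ID(j), OP(%), ID(n), OP(*), ID(k), OP(+), ID(n)


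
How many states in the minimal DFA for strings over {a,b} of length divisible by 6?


Track length mod 6: states 0..5, accept at 0
Minimal DFA: 6 states


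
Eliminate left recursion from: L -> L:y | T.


Left-recursive alternatives: L:y; non-recursive: T
Introduce L': L -> TL', L' -> :yL' | ε


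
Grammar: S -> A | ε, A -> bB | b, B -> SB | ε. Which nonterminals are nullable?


A nonterminal is nullable iff some alternative derives ε (directly, or every symbol in it is nullable)
Nullable: {B, S}


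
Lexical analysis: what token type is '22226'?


Pattern: digits only
Type: INTEGER_LITERAL


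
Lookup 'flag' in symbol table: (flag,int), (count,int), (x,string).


Lookup 'flag' → type int


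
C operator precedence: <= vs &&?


'<=' is relational (level 7); '&&' is logical AND (level 2)
Higher level binds tighter
'<=' has higher precedence than '&&'


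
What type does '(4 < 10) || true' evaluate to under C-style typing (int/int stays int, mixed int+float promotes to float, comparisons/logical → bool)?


Operand types: bool || bool
Rule: logical operators take bool operands and yield bool
Result type: bool


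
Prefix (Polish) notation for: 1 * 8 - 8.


left-to-right (same/higher precedence on left): tree is (- (* 1 8) 8)
Prefix: - * 1 8 8


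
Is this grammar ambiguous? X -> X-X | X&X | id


'id-id&id' has two parse trees (no precedence encoded between - and &)
Ambiguous


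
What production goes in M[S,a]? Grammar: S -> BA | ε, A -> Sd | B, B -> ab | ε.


For [S, a]: 'a' ∈ FIRST(BA)
Entry: S -> BA


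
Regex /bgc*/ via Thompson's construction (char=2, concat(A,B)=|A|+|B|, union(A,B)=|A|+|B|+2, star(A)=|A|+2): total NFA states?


Syntax tree has 3 char leaf(s), 0 union(s), 1 star(s)
chars contribute 3×2 = 6; each union adds +2; each star adds +2
Total: 6 + 0 + 2 = 8 states


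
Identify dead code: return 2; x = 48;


statement follows a return and is unreachable
Dead: 'x = 48'


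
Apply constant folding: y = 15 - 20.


15 - 20 = -5 at compile time
Optimized: y = -5


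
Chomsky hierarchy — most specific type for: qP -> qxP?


LHS has context (more than one symbol) and |LHS| ≤ |RHS|
Classification: Type 1 (Context-Sensitive)


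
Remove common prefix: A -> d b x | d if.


Common prefix: 'd'
Factored: A -> d A', A' -> b x | if


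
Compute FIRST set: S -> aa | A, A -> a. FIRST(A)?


Per alternative of A: FIRST(a) = {a}
FIRST(A) = {a}


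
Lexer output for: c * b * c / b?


Scan left to right, longest-match per lexeme
Tokens: ID(c), OP(*), ID(b), OP(*), ID(c), OP(/), ID(b)


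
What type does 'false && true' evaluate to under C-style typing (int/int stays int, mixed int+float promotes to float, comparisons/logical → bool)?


Operand types: bool && bool
Rule: logical operators take bool operands and yield bool
Result type: bool


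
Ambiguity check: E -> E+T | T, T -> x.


precedence layered via separate nonterminal T: deterministic
Unambiguous


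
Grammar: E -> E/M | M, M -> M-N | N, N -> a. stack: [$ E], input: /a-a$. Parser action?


shift '/' to continue E -> E/M
Action: shift


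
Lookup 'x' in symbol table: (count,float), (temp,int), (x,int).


Lookup 'x' → type int


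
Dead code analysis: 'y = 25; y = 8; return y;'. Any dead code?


first assignment to y is overwritten before any read
Dead: 'y = 25'


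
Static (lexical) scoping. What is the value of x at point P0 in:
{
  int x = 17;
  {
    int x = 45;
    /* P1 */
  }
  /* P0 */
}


x declared in the same block as P0
x = 17


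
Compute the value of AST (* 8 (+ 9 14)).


Evaluate inner: (+ 9 14) = 23
Evaluate root: (* 8 23) = 184
Result: 184


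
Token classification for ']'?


Pattern: delimiter/punctuation
Type: PUNCTUATION


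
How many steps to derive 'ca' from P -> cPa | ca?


Derivation: P => ca
Steps: 1


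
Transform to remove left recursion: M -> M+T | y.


Left-recursive alternatives: M+T; non-recursive: y
Introduce M': M -> yM', M' -> +TM' | ε


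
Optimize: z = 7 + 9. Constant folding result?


7 + 9 = 16 at compile time
Optimized: z = 16


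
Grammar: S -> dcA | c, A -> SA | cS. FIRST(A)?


Per alternative of A: FIRST(SA) = {c, d}; FIRST(cS) = {c}
FIRST(A) = {c, d}


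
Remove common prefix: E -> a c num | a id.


Common prefix: 'a'
Factored: E -> a E', E' -> c num | id


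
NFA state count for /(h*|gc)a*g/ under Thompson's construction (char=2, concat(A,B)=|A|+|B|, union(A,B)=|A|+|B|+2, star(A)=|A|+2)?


Syntax tree has 5 char leaf(s), 1 union(s), 2 star(s)
chars contribute 5×2 = 10; each union adds +2; each star adds +2
Total: 10 + 2 + 4 = 16 states


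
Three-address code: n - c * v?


Break into single-operator statements:
t1 = c * v
t2 = n - t1


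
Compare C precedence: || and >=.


'>=' is relational (level 7); '||' is logical OR (level 1)
Higher level binds tighter
'>=' has higher precedence than '||'


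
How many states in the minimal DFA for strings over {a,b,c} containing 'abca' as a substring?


KMP-style automaton: 4 progress states + 1 absorbing accept = 5
Minimal DFA: 5 states


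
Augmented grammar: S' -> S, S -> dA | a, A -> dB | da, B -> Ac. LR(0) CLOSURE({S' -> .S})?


Start: S' -> .S
For each item with dot before a nonterminal B, add B -> .γ for every B-production
Closure: [S' -> .S, S -> .dA, S -> .a]


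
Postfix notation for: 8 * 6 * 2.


Left to right (same or higher precedence on left)
Postfix: 8 6 * 2 *


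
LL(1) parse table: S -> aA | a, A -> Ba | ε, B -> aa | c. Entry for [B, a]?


For [B, a]: 'a' ∈ FIRST(aa)
Entry: B -> aa


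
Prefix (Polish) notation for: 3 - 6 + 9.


left-to-right (same/higher precedence on left): tree is (+ (- 3 6) 9)
Prefix: + - 3 6 9


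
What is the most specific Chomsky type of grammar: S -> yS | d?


Right-linear: every RHS is a terminal or a terminal followed by one nonterminal
Classification: Type 3 (Regular)


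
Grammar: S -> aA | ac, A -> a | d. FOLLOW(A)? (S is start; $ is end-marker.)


$ ∈ FOLLOW(S). For each A -> αBβ: add FIRST(β)\{ε} to FOLLOW(B); if β nullable, add FOLLOW(A).
FOLLOW(A) = {$}


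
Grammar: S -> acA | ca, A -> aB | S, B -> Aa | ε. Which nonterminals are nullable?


A nonterminal is nullable iff some alternative derives ε (directly, or every symbol in it is nullable)
Nullable: {B}


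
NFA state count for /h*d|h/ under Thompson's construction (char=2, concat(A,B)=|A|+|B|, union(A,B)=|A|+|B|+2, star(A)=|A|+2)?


Syntax tree has 3 char leaf(s), 1 union(s), 1 star(s)
chars contribute 3×2 = 6; each union adds +2; each star adds +2
Total: 6 + 2 + 2 = 10 states


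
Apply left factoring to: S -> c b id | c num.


Common prefix: 'c'
Factored: S -> c S', S' -> b id | num


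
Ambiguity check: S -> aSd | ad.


balanced a^n…d^n: each string has a unique parse
Unambiguous


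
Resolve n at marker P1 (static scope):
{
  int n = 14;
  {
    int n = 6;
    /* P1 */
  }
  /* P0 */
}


n declared in the same block as P1
n = 6


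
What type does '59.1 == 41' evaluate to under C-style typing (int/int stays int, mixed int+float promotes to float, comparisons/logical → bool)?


Operand types: float == int
Rule: comparison yields bool
Result type: bool


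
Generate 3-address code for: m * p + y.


Break into single-operator statements:
t1 = m * p
t2 = t1 + y


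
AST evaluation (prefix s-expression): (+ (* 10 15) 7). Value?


Evaluate inner: (* 10 15) = 150
Evaluate root: (+ 150 7) = 157
Result: 157


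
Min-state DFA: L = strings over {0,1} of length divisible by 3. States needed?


Track length mod 3: states 0..2, accept at 0
Minimal DFA: 3 states


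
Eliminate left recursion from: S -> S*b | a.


Left-recursive alternatives: S*b; non-recursive: a
Introduce S': S -> aS', S' -> *bS' | ε


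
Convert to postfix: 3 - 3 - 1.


Left to right (same or higher precedence on left)
Postfix: 3 3 - 1 -


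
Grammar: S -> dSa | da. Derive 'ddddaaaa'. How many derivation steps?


Derivation: S => dSa => ddSaa => dddSaaa => ddddaaaa
Steps: 4


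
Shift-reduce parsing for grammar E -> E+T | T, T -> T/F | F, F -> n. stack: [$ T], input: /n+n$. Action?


shift '/' to continue T -> T/F
Action: shift


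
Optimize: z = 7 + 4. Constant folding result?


7 + 4 = 11 at compile time
Optimized: z = 11


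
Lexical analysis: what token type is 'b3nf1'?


Pattern: letter/underscore followed by alphanumerics, not a keyword
Type: IDENTIFIER


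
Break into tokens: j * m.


Scan left to right, longest-match per lexeme
Tokens: ID(j), OP(*), ID(m)


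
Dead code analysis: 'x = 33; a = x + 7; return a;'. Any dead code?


x is read by a's definition; a is returned
No dead code


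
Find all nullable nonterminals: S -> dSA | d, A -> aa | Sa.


A nonterminal is nullable iff some alternative derives ε (directly, or every symbol in it is nullable)
Nullable: {}


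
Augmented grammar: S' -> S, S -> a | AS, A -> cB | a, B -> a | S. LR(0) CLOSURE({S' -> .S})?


Start: S' -> .S
For each item with dot before a nonterminal B, add B -> .γ for every B-production
Closure: [S' -> .S, S -> .a, S -> .AS, A -> .cB, A -> .a]


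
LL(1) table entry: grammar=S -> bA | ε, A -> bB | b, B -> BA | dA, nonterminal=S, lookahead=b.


For [S, b]: 'b' ∈ FIRST(bA)
Entry: S -> bA


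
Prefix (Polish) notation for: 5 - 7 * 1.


'*' binds tighter: tree is (- 5 (* 7 1))
Prefix: - 5 * 7 1


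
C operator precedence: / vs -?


'/' is multiplicative (level 10); '-' is additive (level 9)
Higher level binds tighter
'/' has higher precedence than '-'


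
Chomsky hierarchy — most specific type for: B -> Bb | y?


Left-linear: every RHS is a terminal or one nonterminal followed by a terminal
Classification: Type 3 (Regular)


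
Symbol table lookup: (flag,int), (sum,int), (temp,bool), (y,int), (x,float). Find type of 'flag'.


Lookup 'flag' → type int


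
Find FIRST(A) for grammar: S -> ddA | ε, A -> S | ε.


Per alternative of A: FIRST(S) = {d, ε}; FIRST(ε) = {ε}
FIRST(A) = {d, ε}


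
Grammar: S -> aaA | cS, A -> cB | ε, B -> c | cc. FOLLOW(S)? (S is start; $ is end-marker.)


$ ∈ FOLLOW(S). For each A -> αBβ: add FIRST(β)\{ε} to FOLLOW(B); if β nullable, add FOLLOW(A).
FOLLOW(S) = {$}


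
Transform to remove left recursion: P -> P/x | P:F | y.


Left-recursive alternatives: P/x, P:F; non-recursive: y
Introduce P': P -> yP', P' -> /xP' | :FP' | ε


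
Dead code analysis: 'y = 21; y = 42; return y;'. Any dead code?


first assignment to y is overwritten before any read
Dead: 'y = 21'


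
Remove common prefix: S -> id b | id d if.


Common prefix: 'id'
Factored: S -> id S', S' -> b | d if


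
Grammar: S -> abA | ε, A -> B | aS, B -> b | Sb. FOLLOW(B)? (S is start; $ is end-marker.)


$ ∈ FOLLOW(S). For each A -> αBβ: add FIRST(β)\{ε} to FOLLOW(B); if β nullable, add FOLLOW(A).
FOLLOW(B) = {$, b}


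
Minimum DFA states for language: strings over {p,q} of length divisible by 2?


Track length mod 2: states 0..1, accept at 0
Minimal DFA: 2 states


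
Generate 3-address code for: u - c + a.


Break into single-operator statements:
t1 = u - c
t2 = t1 + a


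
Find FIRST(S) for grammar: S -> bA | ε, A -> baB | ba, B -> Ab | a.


Per alternative of S: FIRST(bA) = {b}; FIRST(ε) = {ε}
FIRST(S) = {b, ε}


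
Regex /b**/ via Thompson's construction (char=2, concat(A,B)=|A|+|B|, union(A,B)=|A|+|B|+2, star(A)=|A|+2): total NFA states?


Syntax tree has 1 char leaf(s), 0 union(s), 2 star(s)
chars contribute 1×2 = 2; each union adds +2; each star adds +2
Total: 2 + 0 + 4 = 6 states


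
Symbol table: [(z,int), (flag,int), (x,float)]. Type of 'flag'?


Lookup 'flag' → type int


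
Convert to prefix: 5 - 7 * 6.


'*' binds tighter: tree is (- 5 (* 7 6))
Prefix: - 5 * 7 6


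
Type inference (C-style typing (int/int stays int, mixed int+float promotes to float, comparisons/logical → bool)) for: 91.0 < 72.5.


Operand types: float < float
Rule: comparison yields bool
Result type: bool


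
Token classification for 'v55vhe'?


Pattern: letter/underscore followed by alphanumerics, not a keyword
Type: IDENTIFIER


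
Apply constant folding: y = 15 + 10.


15 + 10 = 25 at compile time
Optimized: y = 25


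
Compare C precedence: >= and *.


'*' is multiplicative (level 10); '>=' is relational (level 7)
Higher level binds tighter
'*' has higher precedence than '>='


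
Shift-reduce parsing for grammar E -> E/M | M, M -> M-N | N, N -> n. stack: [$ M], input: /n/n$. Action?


lookahead ∉ {-} so M won't extend; reduce E -> M
Action: reduce (E -> M)


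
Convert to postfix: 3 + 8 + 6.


Left to right (same or higher precedence on left)
Postfix: 3 8 + 6 +


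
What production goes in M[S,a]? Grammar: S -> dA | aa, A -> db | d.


For [S, a]: 'a' ∈ FIRST(aa)
Entry: S -> aa


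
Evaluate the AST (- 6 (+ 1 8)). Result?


Evaluate inner: (+ 1 8) = 9
Evaluate root: (- 6 9) = -3
Result: -3


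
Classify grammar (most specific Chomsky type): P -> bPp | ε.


Single nonterminal LHS, but b^n p^n is not regular
Classification: Type 2 (Context-Free)


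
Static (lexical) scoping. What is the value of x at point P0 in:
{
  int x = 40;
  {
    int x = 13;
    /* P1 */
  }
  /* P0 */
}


x declared in the same block as P0
x = 40


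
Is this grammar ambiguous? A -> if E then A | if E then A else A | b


dangling else: 'if E then if E then b else b' parses two ways
Ambiguous


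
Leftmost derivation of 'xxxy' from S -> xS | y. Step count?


Derivation: S => xS => xxS => xxxS => xxxy
Steps: 4


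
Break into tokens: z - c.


Scan left to right, longest-match per lexeme
Tokens: ID(z), OP(-), ID(c)


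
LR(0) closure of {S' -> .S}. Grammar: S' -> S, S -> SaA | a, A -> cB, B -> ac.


Start: S' -> .S
For each item with dot before a nonterminal B, add B -> .γ for every B-production
Closure: [S' -> .S, S -> .SaA, S -> .a]


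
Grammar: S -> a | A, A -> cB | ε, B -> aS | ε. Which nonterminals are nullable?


A nonterminal is nullable iff some alternative derives ε (directly, or every symbol in it is nullable)
Nullable: {A, B, S}


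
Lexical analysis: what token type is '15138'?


Pattern: digits only
Type: INTEGER_LITERAL


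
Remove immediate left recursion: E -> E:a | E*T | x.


Left-recursive alternatives: E:a, E*T; non-recursive: x
Introduce E': E -> xE', E' -> :aE' | *TE' | ε


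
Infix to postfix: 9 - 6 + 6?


Left to right (same or higher precedence on left)
Postfix: 9 6 - 6 +


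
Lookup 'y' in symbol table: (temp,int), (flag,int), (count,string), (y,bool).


Lookup 'y' → type bool


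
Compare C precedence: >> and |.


'>>' is shift (level 8); '|' is bitwise OR (level 3)
Higher level binds tighter
'>>' has higher precedence than '|'


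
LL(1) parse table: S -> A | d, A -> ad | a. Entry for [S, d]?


For [S, d]: 'd' ∈ FIRST(d)
Entry: S -> d


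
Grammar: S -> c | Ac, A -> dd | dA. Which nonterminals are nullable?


A nonterminal is nullable iff some alternative derives ε (directly, or every symbol in it is nullable)
Nullable: {}


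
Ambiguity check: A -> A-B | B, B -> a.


precedence layered via separate nonterminal B: deterministic
Unambiguous


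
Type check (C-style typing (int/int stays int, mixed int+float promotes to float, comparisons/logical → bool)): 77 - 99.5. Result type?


Operand types: int - float
Rule: mixed int/float promotes to float; int/int stays int
Result type: float


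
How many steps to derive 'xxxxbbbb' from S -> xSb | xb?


Derivation: S => xSb => xxSbb => xxxSbbb => xxxxbbbb
Steps: 4


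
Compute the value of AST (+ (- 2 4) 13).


Evaluate inner: (- 2 4) = -2
Evaluate root: (+ -2 13) = 11
Result: 11


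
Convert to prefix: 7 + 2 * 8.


'*' binds tighter: tree is (+ 7 (* 2 8))
Prefix: + 7 * 2 8


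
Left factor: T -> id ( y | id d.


Common prefix: 'id'
Factored: T -> id T', T' -> ( y | d


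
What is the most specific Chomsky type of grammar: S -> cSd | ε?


Single nonterminal LHS, but c^n d^n is not regular
Classification: Type 2 (Context-Free)


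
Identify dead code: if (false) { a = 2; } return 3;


condition is constant false, so the whole block is unreachable
Dead: 'if (false) { a = 2; }'


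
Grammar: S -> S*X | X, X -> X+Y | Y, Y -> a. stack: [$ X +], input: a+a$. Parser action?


no handle; shift 'a'
Action: shift


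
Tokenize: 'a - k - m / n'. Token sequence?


Scan left to right, longest-match per lexeme
Tokens: ID(a), OP(-), ID(k), OP(-), ID(m), OP(/), ID(n)


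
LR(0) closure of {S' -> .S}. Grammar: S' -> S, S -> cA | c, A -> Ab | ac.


Start: S' -> .S
For each item with dot before a nonterminal B, add B -> .γ for every B-production
Closure: [S' -> .S, S -> .cA, S -> .c]


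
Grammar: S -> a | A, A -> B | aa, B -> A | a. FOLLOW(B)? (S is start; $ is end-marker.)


$ ∈ FOLLOW(S). For each A -> αBβ: add FIRST(β)\{ε} to FOLLOW(B); if β nullable, add FOLLOW(A).
FOLLOW(B) = {$}


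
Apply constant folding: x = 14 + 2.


14 + 2 = 16 at compile time
Optimized: x = 16


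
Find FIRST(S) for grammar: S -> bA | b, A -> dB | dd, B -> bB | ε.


Per alternative of S: FIRST(bA) = {b}; FIRST(b) = {b}
FIRST(S) = {b}


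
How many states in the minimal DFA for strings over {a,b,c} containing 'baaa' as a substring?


KMP-style automaton: 4 progress states + 1 absorbing accept = 5
Minimal DFA: 5 states


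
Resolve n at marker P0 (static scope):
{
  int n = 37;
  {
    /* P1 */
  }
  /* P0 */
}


n declared in the same block as P0
n = 37


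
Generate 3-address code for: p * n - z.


Break into single-operator statements:
t1 = p * n
t2 = t1 - z


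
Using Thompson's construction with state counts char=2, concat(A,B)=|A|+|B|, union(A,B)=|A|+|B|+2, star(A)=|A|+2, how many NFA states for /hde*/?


Syntax tree has 3 char leaf(s), 0 union(s), 1 star(s)
chars contribute 3×2 = 6; each union adds +2; each star adds +2
Total: 6 + 0 + 2 = 8 states


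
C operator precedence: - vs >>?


'-' is additive (level 9); '>>' is shift (level 8)
Higher level binds tighter
'-' has higher precedence than '>>'


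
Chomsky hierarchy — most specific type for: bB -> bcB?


LHS has context (more than one symbol) and |LHS| ≤ |RHS|
Classification: Type 1 (Context-Sensitive)


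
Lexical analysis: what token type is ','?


Pattern: delimiter/punctuation
Type: PUNCTUATION


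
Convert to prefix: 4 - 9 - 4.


left-to-right (same/higher precedence on left): tree is (- (- 4 9) 4)
Prefix: - - 4 9 4


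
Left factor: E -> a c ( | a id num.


Common prefix: 'a'
Factored: E -> a E', E' -> c ( | id num


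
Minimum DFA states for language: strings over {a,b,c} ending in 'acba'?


Track the longest suffix of input matching a prefix of 'acba': 5 classes (prefixes of length 0..4)
Minimal DFA: 5 states


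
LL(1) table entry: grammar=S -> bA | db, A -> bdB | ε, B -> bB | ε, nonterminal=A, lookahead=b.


For [A, b]: 'b' ∈ FIRST(bdB)
Entry: A -> bdB


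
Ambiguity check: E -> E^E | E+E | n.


'n^n+n' has two parse trees (no precedence encoded between ^ and +)
Ambiguous


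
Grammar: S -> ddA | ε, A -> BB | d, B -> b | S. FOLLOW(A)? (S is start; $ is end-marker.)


$ ∈ FOLLOW(S). For each A -> αBβ: add FIRST(β)\{ε} to FOLLOW(B); if β nullable, add FOLLOW(A).
FOLLOW(A) = {$, b, d}


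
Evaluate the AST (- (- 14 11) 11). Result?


Evaluate inner: (- 14 11) = 3
Evaluate root: (- 3 11) = -8
Result: -8


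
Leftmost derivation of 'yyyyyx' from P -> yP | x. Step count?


Derivation: P => yP => yyP => yyyP => yyyyP => yyyyyP => yyyyyx
Steps: 6


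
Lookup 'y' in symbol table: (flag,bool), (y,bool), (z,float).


Lookup 'y' → type bool


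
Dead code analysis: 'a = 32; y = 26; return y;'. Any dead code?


a is assigned but never read
Dead: 'a = 32'


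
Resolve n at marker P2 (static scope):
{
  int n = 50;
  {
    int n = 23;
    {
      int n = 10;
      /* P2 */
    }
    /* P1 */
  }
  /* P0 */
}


n declared in the same block as P2
n = 10


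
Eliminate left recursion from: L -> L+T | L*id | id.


Left-recursive alternatives: L+T, L*id; non-recursive: id
Introduce L': L -> idL', L' -> +TL' | *idL' | ε


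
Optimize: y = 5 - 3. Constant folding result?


5 - 3 = 2 at compile time
Optimized: y = 2


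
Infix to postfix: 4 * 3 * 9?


Left to right (same or higher precedence on left)
Postfix: 4 3 * 9 *


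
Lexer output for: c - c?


Scan left to right, longest-match per lexeme
Tokens: ID(c), OP(-), ID(c)


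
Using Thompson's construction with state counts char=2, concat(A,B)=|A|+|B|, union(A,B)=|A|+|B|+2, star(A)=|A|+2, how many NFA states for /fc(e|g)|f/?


Syntax tree has 5 char leaf(s), 2 union(s), 0 star(s)
chars contribute 5×2 = 10; each union adds +2; each star adds +2
Total: 10 + 4 + 0 = 14 states


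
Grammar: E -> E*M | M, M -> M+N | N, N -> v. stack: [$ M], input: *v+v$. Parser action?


lookahead ∉ {+} so M won't extend; reduce E -> M
Action: reduce (E -> M)


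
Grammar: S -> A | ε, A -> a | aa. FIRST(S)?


Per alternative of S: FIRST(A) = {a}; FIRST(ε) = {ε}
FIRST(S) = {a, ε}


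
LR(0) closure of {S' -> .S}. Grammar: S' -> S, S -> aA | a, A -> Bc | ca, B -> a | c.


Start: S' -> .S
For each item with dot before a nonterminal B, add B -> .γ for every B-production
Closure: [S' -> .S, S -> .aA, S -> .a]


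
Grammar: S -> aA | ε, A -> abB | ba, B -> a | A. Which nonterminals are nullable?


A nonterminal is nullable iff some alternative derives ε (directly, or every symbol in it is nullable)
Nullable: {S}


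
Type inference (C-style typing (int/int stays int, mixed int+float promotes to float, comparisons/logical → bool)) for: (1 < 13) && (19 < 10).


Operand types: bool && bool
Rule: logical operators take bool operands and yield bool
Result type: bool


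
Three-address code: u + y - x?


Break into single-operator statements:
t1 = u + y
t2 = t1 - x


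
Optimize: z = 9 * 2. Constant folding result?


9 * 2 = 18 at compile time
Optimized: z = 18


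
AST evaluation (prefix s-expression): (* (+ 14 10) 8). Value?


Evaluate inner: (+ 14 10) = 24
Evaluate root: (* 24 8) = 192
Result: 192


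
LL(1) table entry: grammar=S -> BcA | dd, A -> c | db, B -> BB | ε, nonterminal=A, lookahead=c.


For [A, c]: 'c' ∈ FIRST(c)
Entry: A -> c


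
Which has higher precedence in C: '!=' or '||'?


'!=' is equality (level 6); '||' is logical OR (level 1)
Higher level binds tighter
'!=' has higher precedence than '||'


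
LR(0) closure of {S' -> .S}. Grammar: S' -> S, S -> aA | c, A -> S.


Start: S' -> .S
For each item with dot before a nonterminal B, add B -> .γ for every B-production
Closure: [S' -> .S, S -> .aA, S -> .c]


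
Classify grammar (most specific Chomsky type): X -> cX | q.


Right-linear: every RHS is a terminal or a terminal followed by one nonterminal
Classification: Type 3 (Regular)


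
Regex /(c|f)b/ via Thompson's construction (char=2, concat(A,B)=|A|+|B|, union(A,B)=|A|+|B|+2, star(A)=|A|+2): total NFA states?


Syntax tree has 3 char leaf(s), 1 union(s), 0 star(s)
chars contribute 3×2 = 6; each union adds +2; each star adds +2
Total: 6 + 2 + 0 = 8 states


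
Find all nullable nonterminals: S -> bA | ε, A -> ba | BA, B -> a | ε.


A nonterminal is nullable iff some alternative derives ε (directly, or every symbol in it is nullable)
Nullable: {B, S}


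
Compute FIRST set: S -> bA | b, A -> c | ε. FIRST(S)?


Per alternative of S: FIRST(bA) = {b}; FIRST(b) = {b}
FIRST(S) = {b}


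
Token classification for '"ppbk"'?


Pattern: double-quoted sequence
Type: STRING_LITERAL


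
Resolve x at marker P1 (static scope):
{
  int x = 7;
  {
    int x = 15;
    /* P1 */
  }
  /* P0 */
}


x declared in the same block as P1
x = 15


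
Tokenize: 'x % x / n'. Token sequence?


Scan left to right, longest-match per lexeme
Tokens: ID(x), OP(%), ID(x), OP(/), ID(n)


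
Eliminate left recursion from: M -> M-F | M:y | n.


Left-recursive alternatives: M-F, M:y; non-recursive: n
Introduce M': M -> nM', M' -> -FM' | :yM' | ε


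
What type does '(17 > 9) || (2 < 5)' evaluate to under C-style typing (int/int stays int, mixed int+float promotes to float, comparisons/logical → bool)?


Operand types: bool || bool
Rule: logical operators take bool operands and yield bool
Result type: bool


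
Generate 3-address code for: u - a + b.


Break into single-operator statements:
t1 = u - a
t2 = t1 + b


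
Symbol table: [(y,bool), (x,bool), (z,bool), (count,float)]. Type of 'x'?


Lookup 'x' → type bool


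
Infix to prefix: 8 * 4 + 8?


left-to-right (same/higher precedence on left): tree is (+ (* 8 4) 8)
Prefix: + * 8 4 8


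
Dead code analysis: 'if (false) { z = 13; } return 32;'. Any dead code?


condition is constant false, so the whole block is unreachable
Dead: 'if (false) { z = 13; }'


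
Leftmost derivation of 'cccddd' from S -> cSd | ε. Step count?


Derivation: S => cSd => ccSdd => cccSddd => cccddd
Steps: 4


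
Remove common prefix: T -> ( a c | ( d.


Common prefix: '('
Factored: T -> ( T', T' -> a c | d


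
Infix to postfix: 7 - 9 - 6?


Left to right (same or higher precedence on left)
Postfix: 7 9 - 6 -


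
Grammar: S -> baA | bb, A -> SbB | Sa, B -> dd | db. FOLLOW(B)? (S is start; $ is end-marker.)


$ ∈ FOLLOW(S). For each A -> αBβ: add FIRST(β)\{ε} to FOLLOW(B); if β nullable, add FOLLOW(A).
FOLLOW(B) = {$, a, b}


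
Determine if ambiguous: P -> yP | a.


right-linear, alternatives start with distinct terminals 'y' vs 'a': unique leftmost derivation
Unambiguous


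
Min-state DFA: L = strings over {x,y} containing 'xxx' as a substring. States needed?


KMP-style automaton: 3 progress states + 1 absorbing accept = 4
Minimal DFA: 4 states


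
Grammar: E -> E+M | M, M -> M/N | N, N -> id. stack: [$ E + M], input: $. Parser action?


handle 'E+M' on top; lookahead ∈ FOLLOW(E) = {+, $}
Action: reduce (E -> E+M)


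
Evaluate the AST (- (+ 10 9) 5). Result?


Evaluate inner: (+ 10 9) = 19
Evaluate root: (- 19 5) = 14
Result: 14


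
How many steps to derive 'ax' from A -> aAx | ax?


Derivation: A => ax
Steps: 1


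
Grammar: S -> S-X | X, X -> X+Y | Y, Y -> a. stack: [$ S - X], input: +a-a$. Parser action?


'+' can extend X; shift to build X -> X+Y
Action: shift


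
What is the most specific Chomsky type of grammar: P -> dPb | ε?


Single nonterminal LHS, but d^n b^n is not regular
Classification: Type 2 (Context-Free)


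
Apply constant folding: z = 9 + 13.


9 + 13 = 22 at compile time
Optimized: z = 22


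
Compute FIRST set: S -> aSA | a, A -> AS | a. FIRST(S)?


Per alternative of S: FIRST(aSA) = {a}; FIRST(a) = {a}
FIRST(S) = {a}


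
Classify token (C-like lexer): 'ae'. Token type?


Pattern: letter/underscore followed by alphanumerics, not a keyword
Type: IDENTIFIER


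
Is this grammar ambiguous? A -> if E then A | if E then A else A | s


dangling else: 'if E then if E then s else s' parses two ways
Ambiguous


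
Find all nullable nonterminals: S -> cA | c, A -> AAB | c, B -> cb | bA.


A nonterminal is nullable iff some alternative derives ε (directly, or every symbol in it is nullable)
Nullable: {}


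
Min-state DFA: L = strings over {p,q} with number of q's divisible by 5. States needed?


Track (count of q) mod 5: states 0..4, accept at 0
Minimal DFA: 5 states


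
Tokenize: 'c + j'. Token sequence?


Scan left to right, longest-match per lexeme
Tokens: ID(c), OP(+), ID(j)


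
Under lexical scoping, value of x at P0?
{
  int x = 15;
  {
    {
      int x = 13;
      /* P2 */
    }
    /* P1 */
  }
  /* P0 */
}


x declared in the same block as P0
x = 15
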